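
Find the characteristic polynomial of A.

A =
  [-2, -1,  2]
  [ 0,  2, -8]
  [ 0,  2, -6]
x^3 + 6*x^2 + 12*x + 8

Expanding det(x·I − A) (e.g. by cofactor expansion or by noting that A is similar to its Jordan form J, which has the same characteristic polynomial as A) gives
  χ_A(x) = x^3 + 6*x^2 + 12*x + 8
which factors as (x + 2)^3. The eigenvalues (with algebraic multiplicities) are λ = -2 with multiplicity 3.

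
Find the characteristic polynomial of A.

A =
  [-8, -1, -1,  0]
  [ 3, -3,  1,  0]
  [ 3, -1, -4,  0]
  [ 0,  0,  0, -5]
x^4 + 20*x^3 + 150*x^2 + 500*x + 625

Expanding det(x·I − A) (e.g. by cofactor expansion or by noting that A is similar to its Jordan form J, which has the same characteristic polynomial as A) gives
  χ_A(x) = x^4 + 20*x^3 + 150*x^2 + 500*x + 625
which factors as (x + 5)^4. The eigenvalues (with algebraic multiplicities) are λ = -5 with multiplicity 4.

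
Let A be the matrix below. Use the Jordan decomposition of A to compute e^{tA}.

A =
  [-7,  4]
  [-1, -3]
e^{tA} =
  [-2*t*exp(-5*t) + exp(-5*t), 4*t*exp(-5*t)]
  [-t*exp(-5*t), 2*t*exp(-5*t) + exp(-5*t)]

Strategy: write A = P · J · P⁻¹ where J is a Jordan canonical form, so e^{tA} = P · e^{tJ} · P⁻¹, and e^{tJ} can be computed block-by-block.

A has Jordan form
J =
  [-5,  1]
  [ 0, -5]
(up to reordering of blocks).

Per-block formulas:
  For a 2×2 Jordan block J_2(-5): exp(t · J_2(-5)) = e^(-5t)·(I + t·N), where N is the 2×2 nilpotent shift.

After assembling e^{tJ} and conjugating by P, we get:

e^{tA} =
  [-2*t*exp(-5*t) + exp(-5*t), 4*t*exp(-5*t)]
  [-t*exp(-5*t), 2*t*exp(-5*t) + exp(-5*t)]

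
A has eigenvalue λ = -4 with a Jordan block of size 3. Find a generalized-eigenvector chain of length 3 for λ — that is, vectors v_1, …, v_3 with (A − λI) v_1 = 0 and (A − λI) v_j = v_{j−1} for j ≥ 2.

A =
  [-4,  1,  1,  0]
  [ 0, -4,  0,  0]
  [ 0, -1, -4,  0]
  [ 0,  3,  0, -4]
A Jordan chain for λ = -4 of length 3:
v_1 = (-1, 0, 0, 0)ᵀ
v_2 = (1, 0, -1, 3)ᵀ
v_3 = (0, 1, 0, 0)ᵀ

Let N = A − (-4)·I. We want v_3 with N^3 v_3 = 0 but N^2 v_3 ≠ 0; then v_{j-1} := N · v_j for j = 3, …, 2.

Pick v_3 = (0, 1, 0, 0)ᵀ.
Then v_2 = N · v_3 = (1, 0, -1, 3)ᵀ.
Then v_1 = N · v_2 = (-1, 0, 0, 0)ᵀ.

Sanity check: (A − (-4)·I) v_1 = (0, 0, 0, 0)ᵀ = 0. ✓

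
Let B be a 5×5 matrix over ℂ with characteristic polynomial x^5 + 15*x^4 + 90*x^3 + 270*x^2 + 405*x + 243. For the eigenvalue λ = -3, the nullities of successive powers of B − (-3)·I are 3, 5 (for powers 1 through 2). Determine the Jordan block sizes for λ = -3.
Block sizes for λ = -3: [2, 2, 1]

From the dimensions of kernels of powers, the number of Jordan blocks of size at least j is d_j − d_{j−1} where d_j = dim ker(N^j) (with d_0 = 0). Computing the differences gives [3, 2].
The number of blocks of size exactly k is (#blocks of size ≥ k) − (#blocks of size ≥ k + 1), so the partition is: 1 block(s) of size 1, 2 block(s) of size 2.
In nonincreasing order the block sizes are [2, 2, 1].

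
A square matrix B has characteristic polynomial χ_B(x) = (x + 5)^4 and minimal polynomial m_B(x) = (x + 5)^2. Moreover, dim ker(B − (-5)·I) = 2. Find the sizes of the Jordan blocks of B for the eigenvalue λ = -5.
Block sizes for λ = -5: [2, 2]

Step 1 — from the characteristic polynomial, algebraic multiplicity of λ = -5 is 4. From dim ker(B − (-5)·I) = 2, there are exactly 2 Jordan blocks for λ = -5.
Step 2 — from the minimal polynomial, the factor (x + 5)^2 tells us the largest block for λ = -5 has size 2.
Step 3 — with total size 4, 2 blocks, and largest block 2, the block sizes (in nonincreasing order) are [2, 2].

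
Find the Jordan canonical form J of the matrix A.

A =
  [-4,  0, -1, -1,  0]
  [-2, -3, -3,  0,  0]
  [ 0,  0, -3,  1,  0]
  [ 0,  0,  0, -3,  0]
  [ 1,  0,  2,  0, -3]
J_1(-4) ⊕ J_3(-3) ⊕ J_1(-3)

The characteristic polynomial is
  det(x·I − A) = x^5 + 16*x^4 + 102*x^3 + 324*x^2 + 513*x + 324 = (x + 3)^4*(x + 4)

Eigenvalues and multiplicities (the geometric multiplicity of λ is n − rank(A − λI), which equals the number of Jordan blocks for λ):
  λ = -4: algebraic multiplicity = 1, geometric multiplicity = 1
  λ = -3: algebraic multiplicity = 4, geometric multiplicity = 2

Determining the block sizes for each eigenvalue:
  λ = -4: one block (gm = 1), so the single block has size am = 1 → block sizes [1]
  λ = -3: with am = 4 and gm = 2, the partition is not yet determined (e.g. several partitions of 4 into 2 parts exist). Let N = A − (-3)·I. Computing rank(N^1) = 3, rank(N^2) = 2, rank(N^3) = 1; the number of blocks of size ≥ j is rank(N^{j−1}) − rank(N^j), giving [2, 1, 1]. So we have 1 block(s) of size 3, 1 block(s) of size 1 → block sizes [3, 1]

Assembling the blocks gives a Jordan form
J =
  [-4,  0,  0,  0,  0]
  [ 0, -3,  1,  0,  0]
  [ 0,  0, -3,  1,  0]
  [ 0,  0,  0, -3,  0]
  [ 0,  0,  0,  0, -3]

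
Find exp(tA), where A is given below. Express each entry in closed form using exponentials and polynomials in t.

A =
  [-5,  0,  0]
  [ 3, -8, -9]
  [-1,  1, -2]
e^{tA} =
  [exp(-5*t), 0, 0]
  [3*t*exp(-5*t), -3*t*exp(-5*t) + exp(-5*t), -9*t*exp(-5*t)]
  [-t*exp(-5*t), t*exp(-5*t), 3*t*exp(-5*t) + exp(-5*t)]

Strategy: write A = P · J · P⁻¹ where J is a Jordan canonical form, so e^{tA} = P · e^{tJ} · P⁻¹, and e^{tJ} can be computed block-by-block.

A has Jordan form
J =
  [-5,  1,  0]
  [ 0, -5,  0]
  [ 0,  0, -5]
(up to reordering of blocks).

Per-block formulas:
  For a 2×2 Jordan block J_2(-5): exp(t · J_2(-5)) = e^(-5t)·(I + t·N), where N is the 2×2 nilpotent shift.
  For a 1×1 block at λ = -5: exp(t · [-5]) = [e^(-5t)].

After assembling e^{tJ} and conjugating by P, we get:

e^{tA} =
  [exp(-5*t), 0, 0]
  [3*t*exp(-5*t), -3*t*exp(-5*t) + exp(-5*t), -9*t*exp(-5*t)]
  [-t*exp(-5*t), t*exp(-5*t), 3*t*exp(-5*t) + exp(-5*t)]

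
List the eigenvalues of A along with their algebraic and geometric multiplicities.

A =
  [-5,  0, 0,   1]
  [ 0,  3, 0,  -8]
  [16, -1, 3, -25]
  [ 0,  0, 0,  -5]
λ = -5: alg = 2, geom = 1; λ = 3: alg = 2, geom = 1

Step 1 — factor the characteristic polynomial to read off the algebraic multiplicities:
  χ_A(x) = (x - 3)^2*(x + 5)^2

Step 2 — compute geometric multiplicities via the rank-nullity identity g(λ) = n − rank(A − λI):
  rank(A − (-5)·I) = 3, so dim ker(A − (-5)·I) = n − 3 = 1
  rank(A − (3)·I) = 3, so dim ker(A − (3)·I) = n − 3 = 1

Summary:
  λ = -5: algebraic multiplicity = 2, geometric multiplicity = 1
  λ = 3: algebraic multiplicity = 2, geometric multiplicity = 1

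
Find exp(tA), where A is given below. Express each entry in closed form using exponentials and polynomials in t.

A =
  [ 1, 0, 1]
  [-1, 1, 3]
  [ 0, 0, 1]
e^{tA} =
  [exp(t), 0, t*exp(t)]
  [-t*exp(t), exp(t), -t^2*exp(t)/2 + 3*t*exp(t)]
  [0, 0, exp(t)]

Strategy: write A = P · J · P⁻¹ where J is a Jordan canonical form, so e^{tA} = P · e^{tJ} · P⁻¹, and e^{tJ} can be computed block-by-block.

A has Jordan form
J =
  [1, 1, 0]
  [0, 1, 1]
  [0, 0, 1]
(up to reordering of blocks).

Per-block formulas:
  For a 3×3 Jordan block J_3(1): exp(t · J_3(1)) = e^(1t)·(I + t·N + (t^2/2)·N^2), where N is the 3×3 nilpotent shift.

After assembling e^{tJ} and conjugating by P, we get:

e^{tA} =
  [exp(t), 0, t*exp(t)]
  [-t*exp(t), exp(t), -t^2*exp(t)/2 + 3*t*exp(t)]
  [0, 0, exp(t)]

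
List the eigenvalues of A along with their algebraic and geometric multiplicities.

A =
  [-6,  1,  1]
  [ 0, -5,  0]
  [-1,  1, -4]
λ = -5: alg = 3, geom = 2

Step 1 — factor the characteristic polynomial to read off the algebraic multiplicities:
  χ_A(x) = (x + 5)^3

Step 2 — compute geometric multiplicities via the rank-nullity identity g(λ) = n − rank(A − λI):
  rank(A − (-5)·I) = 1, so dim ker(A − (-5)·I) = n − 1 = 2

Summary:
  λ = -5: algebraic multiplicity = 3, geometric multiplicity = 2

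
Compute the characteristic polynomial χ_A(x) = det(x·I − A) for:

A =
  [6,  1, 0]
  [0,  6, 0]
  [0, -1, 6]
x^3 - 18*x^2 + 108*x - 216

Expanding det(x·I − A) (e.g. by cofactor expansion or by noting that A is similar to its Jordan form J, which has the same characteristic polynomial as A) gives
  χ_A(x) = x^3 - 18*x^2 + 108*x - 216
which factors as (x - 6)^3. The eigenvalues (with algebraic multiplicities) are λ = 6 with multiplicity 3.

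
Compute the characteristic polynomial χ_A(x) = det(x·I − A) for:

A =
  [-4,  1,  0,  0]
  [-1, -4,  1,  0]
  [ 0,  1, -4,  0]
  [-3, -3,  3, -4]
x^4 + 16*x^3 + 96*x^2 + 256*x + 256

Expanding det(x·I − A) (e.g. by cofactor expansion or by noting that A is similar to its Jordan form J, which has the same characteristic polynomial as A) gives
  χ_A(x) = x^4 + 16*x^3 + 96*x^2 + 256*x + 256
which factors as (x + 4)^4. The eigenvalues (with algebraic multiplicities) are λ = -4 with multiplicity 4.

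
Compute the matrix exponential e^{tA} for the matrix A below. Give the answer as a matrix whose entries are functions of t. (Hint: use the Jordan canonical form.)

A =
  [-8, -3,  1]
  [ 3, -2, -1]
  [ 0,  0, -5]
e^{tA} =
  [-3*t*exp(-5*t) + exp(-5*t), -3*t*exp(-5*t), t*exp(-5*t)]
  [3*t*exp(-5*t), 3*t*exp(-5*t) + exp(-5*t), -t*exp(-5*t)]
  [0, 0, exp(-5*t)]

Strategy: write A = P · J · P⁻¹ where J is a Jordan canonical form, so e^{tA} = P · e^{tJ} · P⁻¹, and e^{tJ} can be computed block-by-block.

A has Jordan form
J =
  [-5,  1,  0]
  [ 0, -5,  0]
  [ 0,  0, -5]
(up to reordering of blocks).

Per-block formulas:
  For a 2×2 Jordan block J_2(-5): exp(t · J_2(-5)) = e^(-5t)·(I + t·N), where N is the 2×2 nilpotent shift.
  For a 1×1 block at λ = -5: exp(t · [-5]) = [e^(-5t)].

After assembling e^{tJ} and conjugating by P, we get:

e^{tA} =
  [-3*t*exp(-5*t) + exp(-5*t), -3*t*exp(-5*t), t*exp(-5*t)]
  [3*t*exp(-5*t), 3*t*exp(-5*t) + exp(-5*t), -t*exp(-5*t)]
  [0, 0, exp(-5*t)]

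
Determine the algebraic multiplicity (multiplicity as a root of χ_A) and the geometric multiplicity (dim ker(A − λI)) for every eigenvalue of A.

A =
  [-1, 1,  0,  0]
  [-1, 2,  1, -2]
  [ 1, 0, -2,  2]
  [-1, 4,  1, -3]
λ = -1: alg = 4, geom = 2

Step 1 — factor the characteristic polynomial to read off the algebraic multiplicities:
  χ_A(x) = (x + 1)^4

Step 2 — compute geometric multiplicities via the rank-nullity identity g(λ) = n − rank(A − λI):
  rank(A − (-1)·I) = 2, so dim ker(A − (-1)·I) = n − 2 = 2

Summary:
  λ = -1: algebraic multiplicity = 4, geometric multiplicity = 2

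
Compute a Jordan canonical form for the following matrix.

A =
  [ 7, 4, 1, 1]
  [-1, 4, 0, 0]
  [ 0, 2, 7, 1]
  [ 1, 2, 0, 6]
J_3(6) ⊕ J_1(6)

The characteristic polynomial is
  det(x·I − A) = x^4 - 24*x^3 + 216*x^2 - 864*x + 1296 = (x - 6)^4

Eigenvalues and multiplicities (the geometric multiplicity of λ is n − rank(A − λI), which equals the number of Jordan blocks for λ):
  λ = 6: algebraic multiplicity = 4, geometric multiplicity = 2

Determining the block sizes for each eigenvalue:
  λ = 6: with am = 4 and gm = 2, the partition is not yet determined (e.g. several partitions of 4 into 2 parts exist). Let N = A − (6)·I. Computing rank(N^1) = 2, rank(N^2) = 1, rank(N^3) = 0; the number of blocks of size ≥ j is rank(N^{j−1}) − rank(N^j), giving [2, 1, 1]. So we have 1 block(s) of size 3, 1 block(s) of size 1 → block sizes [3, 1]

Assembling the blocks gives a Jordan form
J =
  [6, 1, 0, 0]
  [0, 6, 1, 0]
  [0, 0, 6, 0]
  [0, 0, 0, 6]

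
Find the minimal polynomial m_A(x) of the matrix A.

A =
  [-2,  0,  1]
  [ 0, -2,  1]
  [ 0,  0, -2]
x^2 + 4*x + 4

The characteristic polynomial is χ_A(x) = (x + 2)^3, so the eigenvalues are known. The minimal polynomial is
  m_A(x) = Π_λ (x − λ)^{k_λ}
where k_λ is the size of the *largest* Jordan block for λ (equivalently, the smallest k with (A − λI)^k v = 0 for every generalised eigenvector v of λ).

  λ = -2: largest Jordan block has size 2, contributing (x + 2)^2

So m_A(x) = (x + 2)^2 = x^2 + 4*x + 4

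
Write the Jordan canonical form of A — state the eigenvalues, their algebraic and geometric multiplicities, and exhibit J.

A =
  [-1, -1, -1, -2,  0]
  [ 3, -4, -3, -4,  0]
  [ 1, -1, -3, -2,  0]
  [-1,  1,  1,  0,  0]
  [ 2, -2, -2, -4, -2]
J_3(-2) ⊕ J_1(-2) ⊕ J_1(-2)

The characteristic polynomial is
  det(x·I − A) = x^5 + 10*x^4 + 40*x^3 + 80*x^2 + 80*x + 32 = (x + 2)^5

Eigenvalues and multiplicities (the geometric multiplicity of λ is n − rank(A − λI), which equals the number of Jordan blocks for λ):
  λ = -2: algebraic multiplicity = 5, geometric multiplicity = 3

Determining the block sizes for each eigenvalue:
  λ = -2: with am = 5 and gm = 3, the partition is not yet determined (e.g. several partitions of 5 into 3 parts exist). Let N = A − (-2)·I. Computing rank(N^1) = 2, rank(N^2) = 1, rank(N^3) = 0; the number of blocks of size ≥ j is rank(N^{j−1}) − rank(N^j), giving [3, 1, 1]. So we have 1 block(s) of size 3, 2 block(s) of size 1 → block sizes [3, 1, 1]

Assembling the blocks gives a Jordan form
J =
  [-2,  1,  0,  0,  0]
  [ 0, -2,  1,  0,  0]
  [ 0,  0, -2,  0,  0]
  [ 0,  0,  0, -2,  0]
  [ 0,  0,  0,  0, -2]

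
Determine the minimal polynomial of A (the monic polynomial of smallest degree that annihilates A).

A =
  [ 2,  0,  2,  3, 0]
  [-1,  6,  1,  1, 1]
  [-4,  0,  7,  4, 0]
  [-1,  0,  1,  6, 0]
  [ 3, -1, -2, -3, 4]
x^3 - 15*x^2 + 75*x - 125

The characteristic polynomial is χ_A(x) = (x - 5)^5, so the eigenvalues are known. The minimal polynomial is
  m_A(x) = Π_λ (x − λ)^{k_λ}
where k_λ is the size of the *largest* Jordan block for λ (equivalently, the smallest k with (A − λI)^k v = 0 for every generalised eigenvector v of λ).

  λ = 5: largest Jordan block has size 3, contributing (x − 5)^3

So m_A(x) = (x - 5)^3 = x^3 - 15*x^2 + 75*x - 125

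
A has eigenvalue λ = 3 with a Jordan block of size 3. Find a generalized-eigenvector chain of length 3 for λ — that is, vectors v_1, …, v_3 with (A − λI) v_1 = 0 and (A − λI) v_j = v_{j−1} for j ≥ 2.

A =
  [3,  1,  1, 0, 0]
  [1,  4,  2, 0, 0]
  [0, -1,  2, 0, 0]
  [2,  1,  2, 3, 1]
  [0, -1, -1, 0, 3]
A Jordan chain for λ = 3 of length 3:
v_1 = (1, 1, -1, 1, -1)ᵀ
v_2 = (0, 1, 0, 2, 0)ᵀ
v_3 = (1, 0, 0, 0, 0)ᵀ

Let N = A − (3)·I. We want v_3 with N^3 v_3 = 0 but N^2 v_3 ≠ 0; then v_{j-1} := N · v_j for j = 3, …, 2.

Pick v_3 = (1, 0, 0, 0, 0)ᵀ.
Then v_2 = N · v_3 = (0, 1, 0, 2, 0)ᵀ.
Then v_1 = N · v_2 = (1, 1, -1, 1, -1)ᵀ.

Sanity check: (A − (3)·I) v_1 = (0, 0, 0, 0, 0)ᵀ = 0. ✓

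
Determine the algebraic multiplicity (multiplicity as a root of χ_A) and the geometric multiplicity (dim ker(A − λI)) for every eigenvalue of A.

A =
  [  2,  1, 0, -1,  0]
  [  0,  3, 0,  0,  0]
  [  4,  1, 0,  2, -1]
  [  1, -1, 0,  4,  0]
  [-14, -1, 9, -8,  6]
λ = 3: alg = 5, geom = 3

Step 1 — factor the characteristic polynomial to read off the algebraic multiplicities:
  χ_A(x) = (x - 3)^5

Step 2 — compute geometric multiplicities via the rank-nullity identity g(λ) = n − rank(A − λI):
  rank(A − (3)·I) = 2, so dim ker(A − (3)·I) = n − 2 = 3

Summary:
  λ = 3: algebraic multiplicity = 5, geometric multiplicity = 3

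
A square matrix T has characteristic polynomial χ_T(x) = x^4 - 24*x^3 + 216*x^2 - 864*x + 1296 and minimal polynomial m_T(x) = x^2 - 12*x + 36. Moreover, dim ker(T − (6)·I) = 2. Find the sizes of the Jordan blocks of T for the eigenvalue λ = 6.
Block sizes for λ = 6: [2, 2]

Step 1 — from the characteristic polynomial, algebraic multiplicity of λ = 6 is 4. From dim ker(T − (6)·I) = 2, there are exactly 2 Jordan blocks for λ = 6.
Step 2 — from the minimal polynomial, the factor (x − 6)^2 tells us the largest block for λ = 6 has size 2.
Step 3 — with total size 4, 2 blocks, and largest block 2, the block sizes (in nonincreasing order) are [2, 2].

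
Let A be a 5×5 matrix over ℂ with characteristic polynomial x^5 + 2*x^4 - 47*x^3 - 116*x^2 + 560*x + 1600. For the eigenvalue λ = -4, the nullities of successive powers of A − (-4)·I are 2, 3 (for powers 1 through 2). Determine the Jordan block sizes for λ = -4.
Block sizes for λ = -4: [2, 1]

From the dimensions of kernels of powers, the number of Jordan blocks of size at least j is d_j − d_{j−1} where d_j = dim ker(N^j) (with d_0 = 0). Computing the differences gives [2, 1].
The number of blocks of size exactly k is (#blocks of size ≥ k) − (#blocks of size ≥ k + 1), so the partition is: 1 block(s) of size 1, 1 block(s) of size 2.
In nonincreasing order the block sizes are [2, 1].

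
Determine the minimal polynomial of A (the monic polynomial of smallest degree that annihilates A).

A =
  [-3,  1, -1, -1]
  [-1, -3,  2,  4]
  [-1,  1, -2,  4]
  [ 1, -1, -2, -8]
x^3 + 12*x^2 + 48*x + 64

The characteristic polynomial is χ_A(x) = (x + 4)^4, so the eigenvalues are known. The minimal polynomial is
  m_A(x) = Π_λ (x − λ)^{k_λ}
where k_λ is the size of the *largest* Jordan block for λ (equivalently, the smallest k with (A − λI)^k v = 0 for every generalised eigenvector v of λ).

  λ = -4: largest Jordan block has size 3, contributing (x + 4)^3

So m_A(x) = (x + 4)^3 = x^3 + 12*x^2 + 48*x + 64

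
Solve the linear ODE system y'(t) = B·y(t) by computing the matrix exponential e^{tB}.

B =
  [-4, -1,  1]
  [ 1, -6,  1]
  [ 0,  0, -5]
e^{tB} =
  [t*exp(-5*t) + exp(-5*t), -t*exp(-5*t), t*exp(-5*t)]
  [t*exp(-5*t), -t*exp(-5*t) + exp(-5*t), t*exp(-5*t)]
  [0, 0, exp(-5*t)]

Strategy: write B = P · J · P⁻¹ where J is a Jordan canonical form, so e^{tB} = P · e^{tJ} · P⁻¹, and e^{tJ} can be computed block-by-block.

B has Jordan form
J =
  [-5,  1,  0]
  [ 0, -5,  0]
  [ 0,  0, -5]
(up to reordering of blocks).

Per-block formulas:
  For a 2×2 Jordan block J_2(-5): exp(t · J_2(-5)) = e^(-5t)·(I + t·N), where N is the 2×2 nilpotent shift.
  For a 1×1 block at λ = -5: exp(t · [-5]) = [e^(-5t)].

After assembling e^{tJ} and conjugating by P, we get:

e^{tB} =
  [t*exp(-5*t) + exp(-5*t), -t*exp(-5*t), t*exp(-5*t)]
  [t*exp(-5*t), -t*exp(-5*t) + exp(-5*t), t*exp(-5*t)]
  [0, 0, exp(-5*t)]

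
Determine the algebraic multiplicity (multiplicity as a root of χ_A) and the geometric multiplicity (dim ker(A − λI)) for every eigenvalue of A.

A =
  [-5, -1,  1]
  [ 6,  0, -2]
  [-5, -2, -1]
λ = -2: alg = 3, geom = 1

Step 1 — factor the characteristic polynomial to read off the algebraic multiplicities:
  χ_A(x) = (x + 2)^3

Step 2 — compute geometric multiplicities via the rank-nullity identity g(λ) = n − rank(A − λI):
  rank(A − (-2)·I) = 2, so dim ker(A − (-2)·I) = n − 2 = 1

Summary:
  λ = -2: algebraic multiplicity = 3, geometric multiplicity = 1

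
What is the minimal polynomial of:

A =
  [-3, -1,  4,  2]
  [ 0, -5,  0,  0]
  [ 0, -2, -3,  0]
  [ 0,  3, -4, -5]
x^3 + 13*x^2 + 55*x + 75

The characteristic polynomial is χ_A(x) = (x + 3)^2*(x + 5)^2, so the eigenvalues are known. The minimal polynomial is
  m_A(x) = Π_λ (x − λ)^{k_λ}
where k_λ is the size of the *largest* Jordan block for λ (equivalently, the smallest k with (A − λI)^k v = 0 for every generalised eigenvector v of λ).

  λ = -5: largest Jordan block has size 2, contributing (x + 5)^2
  λ = -3: largest Jordan block has size 1, contributing (x + 3)

So m_A(x) = (x + 3)*(x + 5)^2 = x^3 + 13*x^2 + 55*x + 75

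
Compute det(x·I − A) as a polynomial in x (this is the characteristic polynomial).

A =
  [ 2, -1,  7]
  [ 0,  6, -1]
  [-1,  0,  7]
x^3 - 15*x^2 + 75*x - 125

Expanding det(x·I − A) (e.g. by cofactor expansion or by noting that A is similar to its Jordan form J, which has the same characteristic polynomial as A) gives
  χ_A(x) = x^3 - 15*x^2 + 75*x - 125
which factors as (x - 5)^3. The eigenvalues (with algebraic multiplicities) are λ = 5 with multiplicity 3.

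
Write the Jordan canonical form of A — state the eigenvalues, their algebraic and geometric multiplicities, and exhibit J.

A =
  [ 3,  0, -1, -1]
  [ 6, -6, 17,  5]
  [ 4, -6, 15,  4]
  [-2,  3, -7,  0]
J_3(3) ⊕ J_1(3)

The characteristic polynomial is
  det(x·I − A) = x^4 - 12*x^3 + 54*x^2 - 108*x + 81 = (x - 3)^4

Eigenvalues and multiplicities (the geometric multiplicity of λ is n − rank(A − λI), which equals the number of Jordan blocks for λ):
  λ = 3: algebraic multiplicity = 4, geometric multiplicity = 2

Determining the block sizes for each eigenvalue:
  λ = 3: with am = 4 and gm = 2, the partition is not yet determined (e.g. several partitions of 4 into 2 parts exist). Let N = A − (3)·I. Computing rank(N^1) = 2, rank(N^2) = 1, rank(N^3) = 0; the number of blocks of size ≥ j is rank(N^{j−1}) − rank(N^j), giving [2, 1, 1]. So we have 1 block(s) of size 3, 1 block(s) of size 1 → block sizes [3, 1]

Assembling the blocks gives a Jordan form
J =
  [3, 1, 0, 0]
  [0, 3, 1, 0]
  [0, 0, 3, 0]
  [0, 0, 0, 3]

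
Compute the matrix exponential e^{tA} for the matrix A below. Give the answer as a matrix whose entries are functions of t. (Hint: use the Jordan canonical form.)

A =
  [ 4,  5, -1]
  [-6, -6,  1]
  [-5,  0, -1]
e^{tA} =
  [5*t*exp(-t) + exp(-t), 5*t*exp(-t), -t*exp(-t)]
  [-5*t^2*exp(-t)/2 - 6*t*exp(-t), -5*t^2*exp(-t)/2 - 5*t*exp(-t) + exp(-t), t^2*exp(-t)/2 + t*exp(-t)]
  [-25*t^2*exp(-t)/2 - 5*t*exp(-t), -25*t^2*exp(-t)/2, 5*t^2*exp(-t)/2 + exp(-t)]

Strategy: write A = P · J · P⁻¹ where J is a Jordan canonical form, so e^{tA} = P · e^{tJ} · P⁻¹, and e^{tJ} can be computed block-by-block.

A has Jordan form
J =
  [-1,  1,  0]
  [ 0, -1,  1]
  [ 0,  0, -1]
(up to reordering of blocks).

Per-block formulas:
  For a 3×3 Jordan block J_3(-1): exp(t · J_3(-1)) = e^(-1t)·(I + t·N + (t^2/2)·N^2), where N is the 3×3 nilpotent shift.

After assembling e^{tJ} and conjugating by P, we get:

e^{tA} =
  [5*t*exp(-t) + exp(-t), 5*t*exp(-t), -t*exp(-t)]
  [-5*t^2*exp(-t)/2 - 6*t*exp(-t), -5*t^2*exp(-t)/2 - 5*t*exp(-t) + exp(-t), t^2*exp(-t)/2 + t*exp(-t)]
  [-25*t^2*exp(-t)/2 - 5*t*exp(-t), -25*t^2*exp(-t)/2, 5*t^2*exp(-t)/2 + exp(-t)]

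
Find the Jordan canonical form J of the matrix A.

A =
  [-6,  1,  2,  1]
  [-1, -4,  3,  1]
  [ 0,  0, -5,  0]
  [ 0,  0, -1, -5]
J_2(-5) ⊕ J_2(-5)

The characteristic polynomial is
  det(x·I − A) = x^4 + 20*x^3 + 150*x^2 + 500*x + 625 = (x + 5)^4

Eigenvalues and multiplicities (the geometric multiplicity of λ is n − rank(A − λI), which equals the number of Jordan blocks for λ):
  λ = -5: algebraic multiplicity = 4, geometric multiplicity = 2

Determining the block sizes for each eigenvalue:
  λ = -5: with am = 4 and gm = 2, the partition is not yet determined (e.g. several partitions of 4 into 2 parts exist). Let N = A − (-5)·I. Computing rank(N^1) = 2, rank(N^2) = 0; the number of blocks of size ≥ j is rank(N^{j−1}) − rank(N^j), giving [2, 2]. So we have 2 block(s) of size 2 → block sizes [2, 2]

Assembling the blocks gives a Jordan form
J =
  [-5,  1,  0,  0]
  [ 0, -5,  0,  0]
  [ 0,  0, -5,  1]
  [ 0,  0,  0, -5]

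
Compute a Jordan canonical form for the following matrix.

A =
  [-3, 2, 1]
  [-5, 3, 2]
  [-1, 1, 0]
J_3(0)

The characteristic polynomial is
  det(x·I − A) = x^3

Eigenvalues and multiplicities (the geometric multiplicity of λ is n − rank(A − λI), which equals the number of Jordan blocks for λ):
  λ = 0: algebraic multiplicity = 3, geometric multiplicity = 1

Determining the block sizes for each eigenvalue:
  λ = 0: one block (gm = 1), so the single block has size am = 3 → block sizes [3]

Assembling the blocks gives a Jordan form
J =
  [0, 1, 0]
  [0, 0, 1]
  [0, 0, 0]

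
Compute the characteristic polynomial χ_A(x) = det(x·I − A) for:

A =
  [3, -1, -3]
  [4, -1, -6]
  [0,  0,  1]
x^3 - 3*x^2 + 3*x - 1

Expanding det(x·I − A) (e.g. by cofactor expansion or by noting that A is similar to its Jordan form J, which has the same characteristic polynomial as A) gives
  χ_A(x) = x^3 - 3*x^2 + 3*x - 1
which factors as (x - 1)^3. The eigenvalues (with algebraic multiplicities) are λ = 1 with multiplicity 3.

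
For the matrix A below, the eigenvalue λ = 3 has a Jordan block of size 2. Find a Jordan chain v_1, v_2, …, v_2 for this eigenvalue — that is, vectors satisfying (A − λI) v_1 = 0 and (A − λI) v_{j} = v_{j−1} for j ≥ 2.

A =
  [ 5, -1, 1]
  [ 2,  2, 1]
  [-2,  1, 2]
A Jordan chain for λ = 3 of length 2:
v_1 = (2, 2, -2)ᵀ
v_2 = (1, 0, 0)ᵀ

Let N = A − (3)·I. We want v_2 with N^2 v_2 = 0 but N^1 v_2 ≠ 0; then v_{j-1} := N · v_j for j = 2, …, 2.

Pick v_2 = (1, 0, 0)ᵀ.
Then v_1 = N · v_2 = (2, 2, -2)ᵀ.

Sanity check: (A − (3)·I) v_1 = (0, 0, 0)ᵀ = 0. ✓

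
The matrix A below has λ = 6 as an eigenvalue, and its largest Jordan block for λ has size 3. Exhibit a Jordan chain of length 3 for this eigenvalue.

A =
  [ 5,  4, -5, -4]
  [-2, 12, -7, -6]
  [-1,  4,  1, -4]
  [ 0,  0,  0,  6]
A Jordan chain for λ = 6 of length 3:
v_1 = (-2, -3, -2, 0)ᵀ
v_2 = (-1, -2, -1, 0)ᵀ
v_3 = (1, 0, 0, 0)ᵀ

Let N = A − (6)·I. We want v_3 with N^3 v_3 = 0 but N^2 v_3 ≠ 0; then v_{j-1} := N · v_j for j = 3, …, 2.

Pick v_3 = (1, 0, 0, 0)ᵀ.
Then v_2 = N · v_3 = (-1, -2, -1, 0)ᵀ.
Then v_1 = N · v_2 = (-2, -3, -2, 0)ᵀ.

Sanity check: (A − (6)·I) v_1 = (0, 0, 0, 0)ᵀ = 0. ✓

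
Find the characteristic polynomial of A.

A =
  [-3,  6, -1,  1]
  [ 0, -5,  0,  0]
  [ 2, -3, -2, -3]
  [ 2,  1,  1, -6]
x^4 + 16*x^3 + 94*x^2 + 240*x + 225

Expanding det(x·I − A) (e.g. by cofactor expansion or by noting that A is similar to its Jordan form J, which has the same characteristic polynomial as A) gives
  χ_A(x) = x^4 + 16*x^3 + 94*x^2 + 240*x + 225
which factors as (x + 3)^2*(x + 5)^2. The eigenvalues (with algebraic multiplicities) are λ = -5 with multiplicity 2, λ = -3 with multiplicity 2.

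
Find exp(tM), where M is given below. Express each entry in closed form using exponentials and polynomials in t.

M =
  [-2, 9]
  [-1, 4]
e^{tM} =
  [-3*t*exp(t) + exp(t), 9*t*exp(t)]
  [-t*exp(t), 3*t*exp(t) + exp(t)]

Strategy: write M = P · J · P⁻¹ where J is a Jordan canonical form, so e^{tM} = P · e^{tJ} · P⁻¹, and e^{tJ} can be computed block-by-block.

M has Jordan form
J =
  [1, 1]
  [0, 1]
(up to reordering of blocks).

Per-block formulas:
  For a 2×2 Jordan block J_2(1): exp(t · J_2(1)) = e^(1t)·(I + t·N), where N is the 2×2 nilpotent shift.

After assembling e^{tJ} and conjugating by P, we get:

e^{tM} =
  [-3*t*exp(t) + exp(t), 9*t*exp(t)]
  [-t*exp(t), 3*t*exp(t) + exp(t)]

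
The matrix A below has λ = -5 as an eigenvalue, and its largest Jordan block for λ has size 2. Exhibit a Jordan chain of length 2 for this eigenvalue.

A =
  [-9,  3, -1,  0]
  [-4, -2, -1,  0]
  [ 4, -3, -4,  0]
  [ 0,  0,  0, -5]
A Jordan chain for λ = -5 of length 2:
v_1 = (-4, -4, 4, 0)ᵀ
v_2 = (1, 0, 0, 0)ᵀ

Let N = A − (-5)·I. We want v_2 with N^2 v_2 = 0 but N^1 v_2 ≠ 0; then v_{j-1} := N · v_j for j = 2, …, 2.

Pick v_2 = (1, 0, 0, 0)ᵀ.
Then v_1 = N · v_2 = (-4, -4, 4, 0)ᵀ.

Sanity check: (A − (-5)·I) v_1 = (0, 0, 0, 0)ᵀ = 0. ✓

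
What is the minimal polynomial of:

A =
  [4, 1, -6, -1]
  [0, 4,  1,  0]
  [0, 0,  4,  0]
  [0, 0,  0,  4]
x^3 - 12*x^2 + 48*x - 64

The characteristic polynomial is χ_A(x) = (x - 4)^4, so the eigenvalues are known. The minimal polynomial is
  m_A(x) = Π_λ (x − λ)^{k_λ}
where k_λ is the size of the *largest* Jordan block for λ (equivalently, the smallest k with (A − λI)^k v = 0 for every generalised eigenvector v of λ).

  λ = 4: largest Jordan block has size 3, contributing (x − 4)^3

So m_A(x) = (x - 4)^3 = x^3 - 12*x^2 + 48*x - 64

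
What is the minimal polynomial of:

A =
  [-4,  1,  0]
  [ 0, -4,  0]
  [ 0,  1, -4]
x^2 + 8*x + 16

The characteristic polynomial is χ_A(x) = (x + 4)^3, so the eigenvalues are known. The minimal polynomial is
  m_A(x) = Π_λ (x − λ)^{k_λ}
where k_λ is the size of the *largest* Jordan block for λ (equivalently, the smallest k with (A − λI)^k v = 0 for every generalised eigenvector v of λ).

  λ = -4: largest Jordan block has size 2, contributing (x + 4)^2

So m_A(x) = (x + 4)^2 = x^2 + 8*x + 16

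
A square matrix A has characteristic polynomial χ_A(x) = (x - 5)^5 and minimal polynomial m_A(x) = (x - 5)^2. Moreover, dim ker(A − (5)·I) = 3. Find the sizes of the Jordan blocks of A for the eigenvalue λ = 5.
Block sizes for λ = 5: [2, 2, 1]

Step 1 — from the characteristic polynomial, algebraic multiplicity of λ = 5 is 5. From dim ker(A − (5)·I) = 3, there are exactly 3 Jordan blocks for λ = 5.
Step 2 — from the minimal polynomial, the factor (x − 5)^2 tells us the largest block for λ = 5 has size 2.
Step 3 — with total size 5, 3 blocks, and largest block 2, the block sizes (in nonincreasing order) are [2, 2, 1].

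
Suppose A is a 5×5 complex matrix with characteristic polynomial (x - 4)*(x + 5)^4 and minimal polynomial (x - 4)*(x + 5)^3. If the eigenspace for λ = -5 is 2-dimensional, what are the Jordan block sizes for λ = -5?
Block sizes for λ = -5: [3, 1]

Step 1 — from the characteristic polynomial, algebraic multiplicity of λ = -5 is 4. From dim ker(A − (-5)·I) = 2, there are exactly 2 Jordan blocks for λ = -5.
Step 2 — from the minimal polynomial, the factor (x + 5)^3 tells us the largest block for λ = -5 has size 3.
Step 3 — with total size 4, 2 blocks, and largest block 3, the block sizes (in nonincreasing order) are [3, 1].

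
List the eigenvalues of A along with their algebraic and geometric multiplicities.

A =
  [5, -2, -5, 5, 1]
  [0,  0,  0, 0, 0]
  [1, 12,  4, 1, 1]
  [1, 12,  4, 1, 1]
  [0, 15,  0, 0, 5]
λ = 0: alg = 2, geom = 2; λ = 5: alg = 3, geom = 1

Step 1 — factor the characteristic polynomial to read off the algebraic multiplicities:
  χ_A(x) = x^2*(x - 5)^3

Step 2 — compute geometric multiplicities via the rank-nullity identity g(λ) = n − rank(A − λI):
  rank(A − (0)·I) = 3, so dim ker(A − (0)·I) = n − 3 = 2
  rank(A − (5)·I) = 4, so dim ker(A − (5)·I) = n − 4 = 1

Summary:
  λ = 0: algebraic multiplicity = 2, geometric multiplicity = 2
  λ = 5: algebraic multiplicity = 3, geometric multiplicity = 1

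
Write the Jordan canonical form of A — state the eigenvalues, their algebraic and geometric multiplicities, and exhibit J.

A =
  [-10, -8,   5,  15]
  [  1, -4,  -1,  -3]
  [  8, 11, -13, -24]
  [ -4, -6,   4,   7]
J_3(-5) ⊕ J_1(-5)

The characteristic polynomial is
  det(x·I − A) = x^4 + 20*x^3 + 150*x^2 + 500*x + 625 = (x + 5)^4

Eigenvalues and multiplicities (the geometric multiplicity of λ is n − rank(A − λI), which equals the number of Jordan blocks for λ):
  λ = -5: algebraic multiplicity = 4, geometric multiplicity = 2

Determining the block sizes for each eigenvalue:
  λ = -5: with am = 4 and gm = 2, the partition is not yet determined (e.g. several partitions of 4 into 2 parts exist). Let N = A − (-5)·I. Computing rank(N^1) = 2, rank(N^2) = 1, rank(N^3) = 0; the number of blocks of size ≥ j is rank(N^{j−1}) − rank(N^j), giving [2, 1, 1]. So we have 1 block(s) of size 3, 1 block(s) of size 1 → block sizes [3, 1]

Assembling the blocks gives a Jordan form
J =
  [-5,  1,  0,  0]
  [ 0, -5,  1,  0]
  [ 0,  0, -5,  0]
  [ 0,  0,  0, -5]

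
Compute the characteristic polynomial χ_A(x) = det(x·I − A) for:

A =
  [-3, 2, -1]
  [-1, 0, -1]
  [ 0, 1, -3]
x^3 + 6*x^2 + 12*x + 8

Expanding det(x·I − A) (e.g. by cofactor expansion or by noting that A is similar to its Jordan form J, which has the same characteristic polynomial as A) gives
  χ_A(x) = x^3 + 6*x^2 + 12*x + 8
which factors as (x + 2)^3. The eigenvalues (with algebraic multiplicities) are λ = -2 with multiplicity 3.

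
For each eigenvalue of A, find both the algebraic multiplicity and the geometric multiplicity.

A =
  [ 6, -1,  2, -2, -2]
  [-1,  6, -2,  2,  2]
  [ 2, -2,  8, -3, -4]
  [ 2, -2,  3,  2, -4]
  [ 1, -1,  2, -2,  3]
λ = 5: alg = 5, geom = 3

Step 1 — factor the characteristic polynomial to read off the algebraic multiplicities:
  χ_A(x) = (x - 5)^5

Step 2 — compute geometric multiplicities via the rank-nullity identity g(λ) = n − rank(A − λI):
  rank(A − (5)·I) = 2, so dim ker(A − (5)·I) = n − 2 = 3

Summary:
  λ = 5: algebraic multiplicity = 5, geometric multiplicity = 3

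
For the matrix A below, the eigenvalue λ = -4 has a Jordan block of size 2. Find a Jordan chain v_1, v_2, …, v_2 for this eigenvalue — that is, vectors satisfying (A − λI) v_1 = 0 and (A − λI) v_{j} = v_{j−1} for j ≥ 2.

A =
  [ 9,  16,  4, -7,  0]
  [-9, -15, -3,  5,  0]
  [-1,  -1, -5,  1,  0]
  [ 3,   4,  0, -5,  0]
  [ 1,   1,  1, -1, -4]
A Jordan chain for λ = -4 of length 2:
v_1 = (13, -9, -1, 3, 1)ᵀ
v_2 = (1, 0, 0, 0, 0)ᵀ

Let N = A − (-4)·I. We want v_2 with N^2 v_2 = 0 but N^1 v_2 ≠ 0; then v_{j-1} := N · v_j for j = 2, …, 2.

Pick v_2 = (1, 0, 0, 0, 0)ᵀ.
Then v_1 = N · v_2 = (13, -9, -1, 3, 1)ᵀ.

Sanity check: (A − (-4)·I) v_1 = (0, 0, 0, 0, 0)ᵀ = 0. ✓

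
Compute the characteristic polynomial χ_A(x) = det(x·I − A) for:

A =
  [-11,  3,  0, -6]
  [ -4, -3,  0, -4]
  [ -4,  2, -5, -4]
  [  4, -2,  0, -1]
x^4 + 20*x^3 + 150*x^2 + 500*x + 625

Expanding det(x·I − A) (e.g. by cofactor expansion or by noting that A is similar to its Jordan form J, which has the same characteristic polynomial as A) gives
  χ_A(x) = x^4 + 20*x^3 + 150*x^2 + 500*x + 625
which factors as (x + 5)^4. The eigenvalues (with algebraic multiplicities) are λ = -5 with multiplicity 4.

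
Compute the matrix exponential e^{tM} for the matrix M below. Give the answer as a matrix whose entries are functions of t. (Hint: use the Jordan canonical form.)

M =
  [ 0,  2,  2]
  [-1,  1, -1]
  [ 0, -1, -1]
e^{tM} =
  [1 - t^2, 2*t, -2*t^2 + 2*t]
  [-t^2/2 - t, t + 1, -t^2 - t]
  [t^2/2, -t, t^2 - t + 1]

Strategy: write M = P · J · P⁻¹ where J is a Jordan canonical form, so e^{tM} = P · e^{tJ} · P⁻¹, and e^{tJ} can be computed block-by-block.

M has Jordan form
J =
  [0, 1, 0]
  [0, 0, 1]
  [0, 0, 0]
(up to reordering of blocks).

Per-block formulas:
  For a 3×3 Jordan block J_3(0): exp(t · J_3(0)) = e^(0t)·(I + t·N + (t^2/2)·N^2), where N is the 3×3 nilpotent shift.

After assembling e^{tJ} and conjugating by P, we get:

e^{tM} =
  [1 - t^2, 2*t, -2*t^2 + 2*t]
  [-t^2/2 - t, t + 1, -t^2 - t]
  [t^2/2, -t, t^2 - t + 1]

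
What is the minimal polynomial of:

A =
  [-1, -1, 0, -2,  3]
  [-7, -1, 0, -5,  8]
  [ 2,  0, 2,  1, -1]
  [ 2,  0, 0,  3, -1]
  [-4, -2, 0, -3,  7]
x^2 - 4*x + 4

The characteristic polynomial is χ_A(x) = (x - 2)^5, so the eigenvalues are known. The minimal polynomial is
  m_A(x) = Π_λ (x − λ)^{k_λ}
where k_λ is the size of the *largest* Jordan block for λ (equivalently, the smallest k with (A − λI)^k v = 0 for every generalised eigenvector v of λ).

  λ = 2: largest Jordan block has size 2, contributing (x − 2)^2

So m_A(x) = (x - 2)^2 = x^2 - 4*x + 4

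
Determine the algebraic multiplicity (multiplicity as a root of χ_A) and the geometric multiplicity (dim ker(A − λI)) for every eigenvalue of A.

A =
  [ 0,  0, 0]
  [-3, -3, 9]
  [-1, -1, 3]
λ = 0: alg = 3, geom = 2

Step 1 — factor the characteristic polynomial to read off the algebraic multiplicities:
  χ_A(x) = x^3

Step 2 — compute geometric multiplicities via the rank-nullity identity g(λ) = n − rank(A − λI):
  rank(A − (0)·I) = 1, so dim ker(A − (0)·I) = n − 1 = 2

Summary:
  λ = 0: algebraic multiplicity = 3, geometric multiplicity = 2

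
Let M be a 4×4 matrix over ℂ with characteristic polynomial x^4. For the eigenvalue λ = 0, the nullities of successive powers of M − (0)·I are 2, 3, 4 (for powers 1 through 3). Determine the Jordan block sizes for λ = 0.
Block sizes for λ = 0: [3, 1]

From the dimensions of kernels of powers, the number of Jordan blocks of size at least j is d_j − d_{j−1} where d_j = dim ker(N^j) (with d_0 = 0). Computing the differences gives [2, 1, 1].
The number of blocks of size exactly k is (#blocks of size ≥ k) − (#blocks of size ≥ k + 1), so the partition is: 1 block(s) of size 1, 1 block(s) of size 3.
In nonincreasing order the block sizes are [3, 1].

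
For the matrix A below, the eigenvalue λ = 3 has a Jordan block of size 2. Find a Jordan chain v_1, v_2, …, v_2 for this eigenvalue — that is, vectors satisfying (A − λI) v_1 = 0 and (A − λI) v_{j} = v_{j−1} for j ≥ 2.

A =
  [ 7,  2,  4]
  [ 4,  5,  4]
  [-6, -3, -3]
A Jordan chain for λ = 3 of length 2:
v_1 = (4, 4, -6)ᵀ
v_2 = (1, 0, 0)ᵀ

Let N = A − (3)·I. We want v_2 with N^2 v_2 = 0 but N^1 v_2 ≠ 0; then v_{j-1} := N · v_j for j = 2, …, 2.

Pick v_2 = (1, 0, 0)ᵀ.
Then v_1 = N · v_2 = (4, 4, -6)ᵀ.

Sanity check: (A − (3)·I) v_1 = (0, 0, 0)ᵀ = 0. ✓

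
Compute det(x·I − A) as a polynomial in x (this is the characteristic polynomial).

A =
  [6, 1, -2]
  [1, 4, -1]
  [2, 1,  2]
x^3 - 12*x^2 + 48*x - 64

Expanding det(x·I − A) (e.g. by cofactor expansion or by noting that A is similar to its Jordan form J, which has the same characteristic polynomial as A) gives
  χ_A(x) = x^3 - 12*x^2 + 48*x - 64
which factors as (x - 4)^3. The eigenvalues (with algebraic multiplicities) are λ = 4 with multiplicity 3.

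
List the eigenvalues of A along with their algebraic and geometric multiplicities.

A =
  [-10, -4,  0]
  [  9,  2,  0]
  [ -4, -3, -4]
λ = -4: alg = 3, geom = 1

Step 1 — factor the characteristic polynomial to read off the algebraic multiplicities:
  χ_A(x) = (x + 4)^3

Step 2 — compute geometric multiplicities via the rank-nullity identity g(λ) = n − rank(A − λI):
  rank(A − (-4)·I) = 2, so dim ker(A − (-4)·I) = n − 2 = 1

Summary:
  λ = -4: algebraic multiplicity = 3, geometric multiplicity = 1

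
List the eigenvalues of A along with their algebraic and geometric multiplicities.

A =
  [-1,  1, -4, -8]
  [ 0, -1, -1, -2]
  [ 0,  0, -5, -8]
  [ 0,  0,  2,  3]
λ = -1: alg = 4, geom = 2

Step 1 — factor the characteristic polynomial to read off the algebraic multiplicities:
  χ_A(x) = (x + 1)^4

Step 2 — compute geometric multiplicities via the rank-nullity identity g(λ) = n − rank(A − λI):
  rank(A − (-1)·I) = 2, so dim ker(A − (-1)·I) = n − 2 = 2

Summary:
  λ = -1: algebraic multiplicity = 4, geometric multiplicity = 2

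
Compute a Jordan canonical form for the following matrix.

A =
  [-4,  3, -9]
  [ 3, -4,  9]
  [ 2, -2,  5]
J_2(-1) ⊕ J_1(-1)

The characteristic polynomial is
  det(x·I − A) = x^3 + 3*x^2 + 3*x + 1 = (x + 1)^3

Eigenvalues and multiplicities (the geometric multiplicity of λ is n − rank(A − λI), which equals the number of Jordan blocks for λ):
  λ = -1: algebraic multiplicity = 3, geometric multiplicity = 2

Determining the block sizes for each eigenvalue:
  λ = -1: 2 blocks summing to 3 forces exactly one block of size 2 and the rest size 1 → block sizes [2, 1]

Assembling the blocks gives a Jordan form
J =
  [-1,  1,  0]
  [ 0, -1,  0]
  [ 0,  0, -1]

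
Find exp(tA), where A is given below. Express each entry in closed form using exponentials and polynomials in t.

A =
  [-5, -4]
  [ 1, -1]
e^{tA} =
  [-2*t*exp(-3*t) + exp(-3*t), -4*t*exp(-3*t)]
  [t*exp(-3*t), 2*t*exp(-3*t) + exp(-3*t)]

Strategy: write A = P · J · P⁻¹ where J is a Jordan canonical form, so e^{tA} = P · e^{tJ} · P⁻¹, and e^{tJ} can be computed block-by-block.

A has Jordan form
J =
  [-3,  1]
  [ 0, -3]
(up to reordering of blocks).

Per-block formulas:
  For a 2×2 Jordan block J_2(-3): exp(t · J_2(-3)) = e^(-3t)·(I + t·N), where N is the 2×2 nilpotent shift.

After assembling e^{tJ} and conjugating by P, we get:

e^{tA} =
  [-2*t*exp(-3*t) + exp(-3*t), -4*t*exp(-3*t)]
  [t*exp(-3*t), 2*t*exp(-3*t) + exp(-3*t)]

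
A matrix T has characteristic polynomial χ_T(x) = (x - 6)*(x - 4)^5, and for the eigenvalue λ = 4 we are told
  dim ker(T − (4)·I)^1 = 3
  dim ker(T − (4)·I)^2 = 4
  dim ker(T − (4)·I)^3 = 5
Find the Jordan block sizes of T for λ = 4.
Block sizes for λ = 4: [3, 1, 1]

From the dimensions of kernels of powers, the number of Jordan blocks of size at least j is d_j − d_{j−1} where d_j = dim ker(N^j) (with d_0 = 0). Computing the differences gives [3, 1, 1].
The number of blocks of size exactly k is (#blocks of size ≥ k) − (#blocks of size ≥ k + 1), so the partition is: 2 block(s) of size 1, 1 block(s) of size 3.
In nonincreasing order the block sizes are [3, 1, 1].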